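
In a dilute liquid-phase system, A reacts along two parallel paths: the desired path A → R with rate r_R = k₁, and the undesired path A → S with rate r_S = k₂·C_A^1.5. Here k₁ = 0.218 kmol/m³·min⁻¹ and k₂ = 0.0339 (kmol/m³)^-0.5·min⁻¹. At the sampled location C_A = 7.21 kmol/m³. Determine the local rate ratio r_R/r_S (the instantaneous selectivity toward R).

S_{R/S} = r_R/r_S = (k₁)/(k₂·C_A^1.5) = (k₁/k₂)·C_A^-1.5.
= (0.218) / (0.0339×7.210^1.5) = 0.2180/0.6563 = 0.332.
The undesired path is higher order in A, so low C_A (CSTR or dilute feed) favours R.

0.332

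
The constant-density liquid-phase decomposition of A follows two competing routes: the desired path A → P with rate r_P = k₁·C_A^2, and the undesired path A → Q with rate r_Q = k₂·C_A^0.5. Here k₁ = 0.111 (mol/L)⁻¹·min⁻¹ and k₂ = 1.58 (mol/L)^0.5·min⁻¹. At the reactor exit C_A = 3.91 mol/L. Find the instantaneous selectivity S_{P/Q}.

S_{P/Q} = r_P/r_Q = (k₁·C_A^2)/(k₂·C_A^0.5) = (k₁/k₂)·C_A^1.5.
= (0.111×3.910^2) / (1.58×3.910^0.5) = 1.697/3.124 = 0.543.

0.543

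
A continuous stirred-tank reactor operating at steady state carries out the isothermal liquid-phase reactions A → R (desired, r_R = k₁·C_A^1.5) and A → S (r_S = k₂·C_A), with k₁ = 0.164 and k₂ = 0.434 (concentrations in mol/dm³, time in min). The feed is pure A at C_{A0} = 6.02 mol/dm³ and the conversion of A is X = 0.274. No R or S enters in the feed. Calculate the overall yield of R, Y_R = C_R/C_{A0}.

Exit C_A = C_{A0}(1−X) = 6.02×0.726 = 4.371 mol/dm³.
In a CSTR the entire volume is at exit conditions, so r_R = 0.164×4.371^1.5 = 1.498 and r_S = 0.434×4.371 = 1.897.
Fraction of consumed A going to R: r_R/(r_R+r_S) = 0.4413.
C_R = 0.4413·C_{A0}·X = 0.4413×6.02×0.274 = 0.728 mol/dm³; Y_R = C_R/C_{A0} = 0.121.

0.121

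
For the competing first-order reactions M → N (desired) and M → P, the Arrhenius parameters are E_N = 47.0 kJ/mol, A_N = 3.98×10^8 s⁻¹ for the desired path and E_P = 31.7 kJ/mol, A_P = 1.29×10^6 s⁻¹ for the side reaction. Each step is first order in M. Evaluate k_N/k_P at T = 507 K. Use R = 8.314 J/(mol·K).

k_N/k_P = (A_N/A_P)·exp[−(E_N−E_P)/(RT)] = (A_N/A_P)·exp[(E_P−E_N)/(RT)].
(E_P−E_N)/(RT) = (31.7−47.0)×10³/(8.314×507) = -15300/4215 = -3.630.
k_N/k_P = (3.98×10^8/1.29×10^6)·exp(-3.630) = 308.5 × 0.02652 = 8.18.
Since E_N > E_P, raising the temperature improves selectivity toward N.

8.18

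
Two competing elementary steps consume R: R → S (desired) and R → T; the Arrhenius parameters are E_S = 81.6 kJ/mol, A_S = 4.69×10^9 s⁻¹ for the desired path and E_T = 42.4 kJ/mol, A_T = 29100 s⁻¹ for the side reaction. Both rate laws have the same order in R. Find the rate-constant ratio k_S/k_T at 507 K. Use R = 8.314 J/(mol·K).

14.7

Since both paths have the same order in R, the concentration cancels and S_{S/T} = k_S/k_T = (A_S/A_T)·exp[(E_T−E_S)/(RT)].
(E_T−E_S)/(RT) = (42.4−81.6)×10³/(8.314×507) = -39200/4215 = -9.300.
k_S/k_T = (4.69×10^9/29100)·exp(-9.300) = 1.612×10^5 × 9.145×10^-5 = 14.7.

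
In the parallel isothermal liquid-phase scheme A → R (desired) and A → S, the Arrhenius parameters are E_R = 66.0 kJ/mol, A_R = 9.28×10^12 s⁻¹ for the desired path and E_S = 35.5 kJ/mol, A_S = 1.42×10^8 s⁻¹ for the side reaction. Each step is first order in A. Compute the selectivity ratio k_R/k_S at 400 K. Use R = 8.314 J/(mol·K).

6.80

k_R/k_S = (A_R/A_S)·exp[−(E_R−E_S)/(RT)] = (A_R/A_S)·exp[(E_S−E_R)/(RT)].
(E_S−E_R)/(RT) = (35.5−66.0)×10³/(8.314×400) = -30500/3326 = -9.171.
k_R/k_S = (9.28×10^12/1.42×10^8)·exp(-9.171) = 65352 × 1.040×10^-4 = 6.80.
Since E_R > E_S, raising the temperature improves selectivity toward R.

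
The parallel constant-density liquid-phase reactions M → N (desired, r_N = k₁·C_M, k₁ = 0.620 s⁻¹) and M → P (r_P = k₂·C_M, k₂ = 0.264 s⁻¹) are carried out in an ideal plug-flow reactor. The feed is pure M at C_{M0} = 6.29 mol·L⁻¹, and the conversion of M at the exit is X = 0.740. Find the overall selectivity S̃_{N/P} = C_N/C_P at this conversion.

C_M = C_{M0}(1−X) = 1.635 mol·L⁻¹.
Both paths are first order in M, so the instantaneous fraction to N is constant: dC_N/d(−C_M) = k₁/(k₁+k₂) = 0.7014.
C_N = 0.7014·(C_{M0}−C_M) = 0.7014×4.655 = 3.26 mol·L⁻¹.
C_P = (C_{M0}−C_M)−C_N = 1.390 mol·L⁻¹; S̃_{N/P} = 3.265/1.390 = 2.35.

2.35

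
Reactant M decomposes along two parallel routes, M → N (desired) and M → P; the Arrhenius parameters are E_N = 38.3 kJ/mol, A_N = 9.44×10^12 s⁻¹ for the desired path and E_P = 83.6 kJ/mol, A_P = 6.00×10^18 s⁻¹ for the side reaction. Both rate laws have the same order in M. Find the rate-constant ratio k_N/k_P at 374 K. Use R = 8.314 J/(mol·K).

k_N/k_P = (A_N/A_P)·exp[−(E_N−E_P)/(RT)] = (A_N/A_P)·exp[(E_P−E_N)/(RT)].
(E_P−E_N)/(RT) = (83.6−38.3)×10³/(8.314×374) = 45300/3109 = 14.57.
k_N/k_P = (9.44×10^12/6.00×10^18)·exp(14.57) = 1.573×10^-6 × 2.123×10^6 = 3.34.
Since E_N < E_P, lowering the temperature improves selectivity toward N.

3.34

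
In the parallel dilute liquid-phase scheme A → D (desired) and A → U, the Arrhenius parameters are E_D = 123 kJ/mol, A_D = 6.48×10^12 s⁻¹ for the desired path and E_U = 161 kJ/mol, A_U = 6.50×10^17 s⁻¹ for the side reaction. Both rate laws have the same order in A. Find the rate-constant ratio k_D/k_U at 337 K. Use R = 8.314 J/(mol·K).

k_D/k_U = (A_D/A_U)·exp[−(E_D−E_U)/(RT)] = (A_D/A_U)·exp[(E_U−E_D)/(RT)].
(E_U−E_D)/(RT) = (161−123)×10³/(8.314×337) = 38000/2802 = 13.56.
k_D/k_U = (6.48×10^12/6.50×10^17)·exp(13.56) = 9.969×10^-6 × 7.766×10^5 = 7.74.
Since E_D < E_U, lowering the temperature improves selectivity toward D.

7.74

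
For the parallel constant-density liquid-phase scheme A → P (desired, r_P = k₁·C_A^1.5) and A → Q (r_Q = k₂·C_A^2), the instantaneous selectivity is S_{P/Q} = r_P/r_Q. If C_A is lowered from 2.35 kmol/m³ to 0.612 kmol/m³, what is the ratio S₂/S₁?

S_{P/Q} = (k₁/k₂)·C_A^-0.5, so S₂/S₁ = (C_{A,2}/C_{A,1})^-0.5.
= (0.612/2.35)^(-0.5) = (0.2604)^(-0.5) = 1.96.
Selectivity toward P rises as C_A falls — low-concentration operation is favoured.

1.96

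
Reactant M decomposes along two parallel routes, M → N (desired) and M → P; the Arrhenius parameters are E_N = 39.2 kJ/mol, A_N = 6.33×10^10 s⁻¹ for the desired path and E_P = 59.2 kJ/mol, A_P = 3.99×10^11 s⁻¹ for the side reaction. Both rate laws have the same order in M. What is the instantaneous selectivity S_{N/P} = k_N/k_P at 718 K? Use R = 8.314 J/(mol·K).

4.52

Since both paths have the same order in M, the concentration cancels and S_{N/P} = k_N/k_P = (A_N/A_P)·exp[(E_P−E_N)/(RT)].
(E_P−E_N)/(RT) = (59.2−39.2)×10³/(8.314×718) = 20000/5969 = 3.350.
k_N/k_P = (6.33×10^10/3.99×10^11)·exp(3.350) = 0.1586 × 28.51 = 4.52.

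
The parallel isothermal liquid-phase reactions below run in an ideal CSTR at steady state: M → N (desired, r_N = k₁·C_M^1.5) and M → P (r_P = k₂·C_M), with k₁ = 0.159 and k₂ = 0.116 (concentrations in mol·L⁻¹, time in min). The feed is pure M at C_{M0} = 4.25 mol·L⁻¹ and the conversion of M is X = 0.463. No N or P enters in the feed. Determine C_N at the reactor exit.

1.33 mol·L⁻¹

Exit C_M = C_{M0}(1−X) = 4.25×0.537 = 2.282 mol·L⁻¹.
In a CSTR the entire volume is at exit conditions, so r_N = 0.159×2.282^1.5 = 0.5482 and r_P = 0.116×2.282 = 0.2647.
Fraction of consumed M going to N: r_N/(r_N+r_P) = 0.6743.
C_N = 0.6743·C_{M0}·X = 0.6743×4.25×0.463 = 1.33 mol·L⁻¹.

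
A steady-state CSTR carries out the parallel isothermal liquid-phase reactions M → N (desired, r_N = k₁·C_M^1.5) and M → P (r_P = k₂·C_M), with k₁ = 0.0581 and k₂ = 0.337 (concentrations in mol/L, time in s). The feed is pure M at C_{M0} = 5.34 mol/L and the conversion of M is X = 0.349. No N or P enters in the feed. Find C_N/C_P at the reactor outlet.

Exit C_M = C_{M0}(1−X) = 5.34×0.651 = 3.476 mol/L.
A CSTR operates uniformly at the exit composition, giving r_N = 0.3766 and r_P = 1.172 (each k·C_M^n at C_M = 3.476).
Overall selectivity = C_N/C_P = r_Nτ/(r_Pτ) = r_N/r_P = 0.321.

0.321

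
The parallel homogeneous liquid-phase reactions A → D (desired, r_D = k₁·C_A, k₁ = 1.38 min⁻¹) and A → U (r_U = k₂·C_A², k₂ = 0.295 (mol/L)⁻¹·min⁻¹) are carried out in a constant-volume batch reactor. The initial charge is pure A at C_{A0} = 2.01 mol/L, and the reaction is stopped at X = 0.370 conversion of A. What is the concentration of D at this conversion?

C_A = C_{A0}(1−X) = 1.266 mol/L.
Along a PFR/batch, dC_D/dC_A = −r_D/(r_D+r_U) = −k₁/(k₁+k₂·C_A).
Integrating from C_{A0} to C_A: C_D = (1.38/0.295)·ln[(1.38+0.295·2.01)/(1.38+0.295·1.27)] = 4.678·ln(1.973/1.754) = 0.5515 mol/L.

0.551 mol/L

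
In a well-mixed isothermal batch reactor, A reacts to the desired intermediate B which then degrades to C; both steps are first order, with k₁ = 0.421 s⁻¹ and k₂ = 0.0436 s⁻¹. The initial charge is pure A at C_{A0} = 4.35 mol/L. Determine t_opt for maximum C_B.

6.01 s

The intermediate peaks when r₁ = r₂, i.e. k₁e^(−k₁t) = k₂e^(−k₂t), giving t_opt = ln(k₂/k₁)/(k₂−k₁).
= ln(0.0436/0.421)/(0.0436−0.421) = ln(0.1036)/-0.3774 = -2.268/-0.3774 = 6.01 s.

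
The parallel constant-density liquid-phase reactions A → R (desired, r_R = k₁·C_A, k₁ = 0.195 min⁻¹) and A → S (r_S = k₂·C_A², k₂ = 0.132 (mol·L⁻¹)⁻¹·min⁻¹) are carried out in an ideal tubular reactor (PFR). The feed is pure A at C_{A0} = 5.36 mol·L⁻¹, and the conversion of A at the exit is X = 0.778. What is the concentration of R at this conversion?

1.39 mol·L⁻¹

C_A = C_{A0}(1−X) = 1.190 mol·L⁻¹.
Along a PFR/batch, dC_R/dC_A = −r_R/(r_R+r_S) = −k₁/(k₁+k₂·C_A).
Integrating from C_{A0} to C_A: C_R = (0.195/0.132)·ln[(0.195+0.132·5.36)/(0.195+0.132·1.19)] = 1.477·ln(0.9025/0.3521) = 1.391 mol·L⁻¹.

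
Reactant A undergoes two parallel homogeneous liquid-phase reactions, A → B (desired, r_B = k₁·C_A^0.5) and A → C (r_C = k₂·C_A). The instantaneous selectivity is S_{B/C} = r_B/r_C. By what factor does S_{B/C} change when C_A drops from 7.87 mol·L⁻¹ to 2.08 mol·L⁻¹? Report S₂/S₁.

S_{B/C} = (k₁/k₂)·C_A^-0.5, so S₂/S₁ = (C_{A,2}/C_{A,1})^-0.5.
= (2.08/7.87)^(-0.5) = (0.2643)^(-0.5) = 1.95.

1.95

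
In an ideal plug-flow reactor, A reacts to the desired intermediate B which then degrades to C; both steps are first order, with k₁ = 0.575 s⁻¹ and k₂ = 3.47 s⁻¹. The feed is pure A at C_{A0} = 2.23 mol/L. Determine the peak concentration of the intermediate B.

0.259 mol/L

Evaluating C_B at τ_opt = ln(k₂/k₁)/(k₂−k₁) gives C_{B,max}/C_{A0} = (k₁/k₂)^[k₂/(k₂−k₁)].
= (0.575/3.47)^(3.47/(3.47−0.575)) = (0.1657)^(1.199) = 0.1160.
C_{B,max} = 0.1160×2.23 = 0.259 mol/L.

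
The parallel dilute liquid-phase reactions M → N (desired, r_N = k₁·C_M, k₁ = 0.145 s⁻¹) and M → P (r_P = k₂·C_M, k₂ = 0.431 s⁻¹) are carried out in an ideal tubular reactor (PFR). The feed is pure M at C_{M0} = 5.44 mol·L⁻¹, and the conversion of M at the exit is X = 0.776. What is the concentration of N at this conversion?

1.06 mol·L⁻¹

C_M = C_{M0}(1−X) = 1.219 mol·L⁻¹.
Both paths are first order in M, so the instantaneous fraction to N is constant: dC_N/d(−C_M) = k₁/(k₁+k₂) = 0.2517.
C_N = 0.2517·(C_{M0}−C_M) = 0.2517×4.221 = 1.06 mol·L⁻¹.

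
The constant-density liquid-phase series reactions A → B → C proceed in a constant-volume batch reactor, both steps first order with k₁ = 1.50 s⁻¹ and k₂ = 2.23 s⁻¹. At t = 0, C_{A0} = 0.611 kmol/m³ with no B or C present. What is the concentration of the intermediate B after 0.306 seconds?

The intermediate concentration in a first-order A→B→C sequence is C_B = k₁C_{A0}(e^(−k₁t) − e^(−k₂t))/(k₂−k₁).
e^(−k₁t) = e^(−1.50×0.306) = e^(−0.4590) = 0.6319; e^(−k₂t) = e^(−0.6824) = 0.5054.
C_B = 1.50×0.611/(2.23−1.50) × (0.6319−0.5054) = 1.255×0.1265 = 0.1588 kmol/m³.

0.159 kmol/m³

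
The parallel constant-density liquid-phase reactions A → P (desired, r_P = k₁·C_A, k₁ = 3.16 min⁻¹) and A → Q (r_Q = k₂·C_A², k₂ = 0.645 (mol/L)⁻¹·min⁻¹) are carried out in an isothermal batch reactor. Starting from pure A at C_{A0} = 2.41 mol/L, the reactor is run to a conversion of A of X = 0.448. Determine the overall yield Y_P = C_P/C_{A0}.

C_A = C_{A0}(1−X) = 1.330 mol/L.
Along a PFR/batch, dC_P/dC_A = −r_P/(r_P+r_Q) = −k₁/(k₁+k₂·C_A).
Integrating from C_{A0} to C_A: C_P = (3.16/0.645)·ln[(3.16+0.645·2.41)/(3.16+0.645·1.33)] = 4.899·ln(4.714/4.018) = 0.7831 mol/L.
Y_P = C_P/C_{A0} = 0.7831/2.41 = 0.325.

0.325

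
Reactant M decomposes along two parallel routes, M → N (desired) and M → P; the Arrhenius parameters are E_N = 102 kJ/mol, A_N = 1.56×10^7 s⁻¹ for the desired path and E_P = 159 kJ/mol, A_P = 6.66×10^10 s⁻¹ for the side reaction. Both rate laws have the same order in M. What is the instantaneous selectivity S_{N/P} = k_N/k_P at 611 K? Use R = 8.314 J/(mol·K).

17.5

k_N/k_P = (A_N/A_P)·exp[−(E_N−E_P)/(RT)] = (A_N/A_P)·exp[(E_P−E_N)/(RT)].
(E_P−E_N)/(RT) = (159−102)×10³/(8.314×611) = 57000/5080 = 11.22.
k_N/k_P = (1.56×10^7/6.66×10^10)·exp(11.22) = 2.342×10^-4 × 74667 = 17.5.
Since E_N < E_P, lowering the temperature improves selectivity toward N.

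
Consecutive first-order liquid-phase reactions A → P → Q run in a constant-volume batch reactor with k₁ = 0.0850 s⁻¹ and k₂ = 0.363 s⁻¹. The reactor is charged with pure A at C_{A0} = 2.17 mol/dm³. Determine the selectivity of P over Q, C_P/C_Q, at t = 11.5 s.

0.215

The intermediate concentration in a first-order A→B→C sequence is C_P = k₁C_{A0}(e^(−k₁t) − e^(−k₂t))/(k₂−k₁).
e^(−k₁t) = e^(−0.0850×11.5) = e^(−0.9775) = 0.3763; e^(−k₂t) = e^(−4.175) = 0.01538.
C_P = 0.0850×2.17/(0.363−0.0850) × (0.3763−0.01538) = 0.6635×0.3609 = 0.2394 mol/dm³.
C_A = C_{A0}e^(−k₁t) = 0.8165 mol/dm³, so C_Q = C_{A0}−C_A−C_P = 1.114 mol/dm³; C_P/C_Q = 0.215.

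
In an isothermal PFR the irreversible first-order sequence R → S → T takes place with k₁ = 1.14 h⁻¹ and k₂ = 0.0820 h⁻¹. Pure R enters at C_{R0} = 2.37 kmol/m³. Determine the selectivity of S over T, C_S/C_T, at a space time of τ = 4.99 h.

The intermediate concentration in a first-order A→B→C sequence is C_S = k₁C_{R0}(e^(−k₁τ) − e^(−k₂τ))/(k₂−k₁).
e^(−k₁τ) = e^(−1.14×4.99) = e^(−5.689) = 0.003384; e^(−k₂τ) = e^(−0.4092) = 0.6642.
C_S = 1.14×2.37/(0.0820−1.14) × (0.003384−0.6642) = (-2.554)×(-0.6608) = 1.688 kmol/m³.
C_R = C_{R0}e^(−k₁τ) = 0.008021 kmol/m³, so C_T = C_{R0}−C_R−C_S = 0.6745 kmol/m³; C_S/C_T = 2.50.

2.50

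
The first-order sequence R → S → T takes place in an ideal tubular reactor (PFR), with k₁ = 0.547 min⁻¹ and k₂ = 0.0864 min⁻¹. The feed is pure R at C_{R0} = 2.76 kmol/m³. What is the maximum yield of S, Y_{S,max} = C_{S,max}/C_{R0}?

0.707

Evaluating C_S at τ_opt = ln(k₂/k₁)/(k₂−k₁) gives C_{S,max}/C_{R0} = (k₁/k₂)^[k₂/(k₂−k₁)].
= (0.547/0.0864)^(0.0864/(0.0864−0.547)) = (6.331)^(-0.1876) = 0.7074.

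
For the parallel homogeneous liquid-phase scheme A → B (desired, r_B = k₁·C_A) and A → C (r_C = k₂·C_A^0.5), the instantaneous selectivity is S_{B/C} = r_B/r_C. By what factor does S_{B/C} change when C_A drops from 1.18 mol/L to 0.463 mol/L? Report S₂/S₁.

S_{B/C} = (k₁/k₂)·C_A^0.5, so S₂/S₁ = (C_{A,2}/C_{A,1})^0.5.
= (0.463/1.18)^0.5 = (0.3924)^0.5 = 0.626.

0.626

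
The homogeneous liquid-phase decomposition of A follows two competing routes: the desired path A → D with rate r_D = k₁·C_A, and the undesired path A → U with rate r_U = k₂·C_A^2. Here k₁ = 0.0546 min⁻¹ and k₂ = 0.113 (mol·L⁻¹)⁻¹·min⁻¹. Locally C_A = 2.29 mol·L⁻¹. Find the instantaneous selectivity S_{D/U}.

0.211

S_{D/U} = r_D/r_U = (k₁·C_A)/(k₂·C_A^2) = (k₁/k₂)·C_A⁻¹.
= (0.0546×2.290) / (0.113×2.290^2) = 0.1250/0.5926 = 0.211.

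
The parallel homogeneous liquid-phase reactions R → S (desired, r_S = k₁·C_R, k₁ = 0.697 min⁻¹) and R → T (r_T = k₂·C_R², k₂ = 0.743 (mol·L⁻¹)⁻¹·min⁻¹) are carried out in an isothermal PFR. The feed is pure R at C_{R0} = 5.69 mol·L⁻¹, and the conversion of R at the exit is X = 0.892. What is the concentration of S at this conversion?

1.36 mol·L⁻¹

C_R = C_{R0}(1−X) = 0.6145 mol·L⁻¹.
Along a PFR/batch, dC_S/dC_R = −r_S/(r_S+r_T) = −k₁/(k₁+k₂·C_R).
Integrating from C_{R0} to C_R: C_S = (0.697/0.743)·ln[(0.697+0.743·5.69)/(0.697+0.743·0.615)] = 0.9381·ln(4.925/1.154) = 1.362 mol·L⁻¹.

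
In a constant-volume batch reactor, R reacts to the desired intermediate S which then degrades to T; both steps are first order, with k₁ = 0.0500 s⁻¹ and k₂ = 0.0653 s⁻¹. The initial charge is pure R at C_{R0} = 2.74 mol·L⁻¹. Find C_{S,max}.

For a first-order series the maximum intermediate yield is C_{S,max}/C_{R0} = (k₁/k₂)^[k₂/(k₂−k₁)].
= (0.0500/0.0653)^(0.0653/(0.0653−0.0500)) = (0.7657)^(4.268) = 0.3200.
C_{S,max} = 0.3200×2.74 = 0.877 mol·L⁻¹.

0.877 mol·L⁻¹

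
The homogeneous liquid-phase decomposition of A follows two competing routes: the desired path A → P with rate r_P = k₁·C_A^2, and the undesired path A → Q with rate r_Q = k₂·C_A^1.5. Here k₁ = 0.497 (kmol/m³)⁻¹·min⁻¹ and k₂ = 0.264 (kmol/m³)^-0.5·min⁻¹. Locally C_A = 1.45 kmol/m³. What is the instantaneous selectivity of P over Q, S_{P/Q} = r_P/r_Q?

2.27

S_{P/Q} = r_P/r_Q = (k₁·C_A^2)/(k₂·C_A^1.5) = (k₁/k₂)·C_A^0.5.
= (0.497×1.450^2) / (0.264×1.450^1.5) = 1.045/0.4610 = 2.27.
Since the desired path is higher order in A, keeping C_A high (PFR or concentrated feed) favours P.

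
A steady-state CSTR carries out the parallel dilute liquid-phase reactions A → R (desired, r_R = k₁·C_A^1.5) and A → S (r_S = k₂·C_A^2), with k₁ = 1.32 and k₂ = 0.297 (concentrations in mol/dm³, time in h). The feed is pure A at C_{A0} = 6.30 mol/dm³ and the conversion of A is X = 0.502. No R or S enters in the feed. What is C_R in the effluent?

2.26 mol/dm³

Exit C_A = C_{A0}(1−X) = 6.30×0.498 = 3.137 mol/dm³.
In a CSTR the entire volume is at exit conditions, so r_R = 1.32×3.137^1.5 = 7.335 and r_S = 0.297×3.137^2 = 2.923.
Fraction of consumed A going to R: r_R/(r_R+r_S) = 0.7150.
C_R = 0.7150·C_{A0}·X = 0.7150×6.30×0.502 = 2.26 mol/dm³.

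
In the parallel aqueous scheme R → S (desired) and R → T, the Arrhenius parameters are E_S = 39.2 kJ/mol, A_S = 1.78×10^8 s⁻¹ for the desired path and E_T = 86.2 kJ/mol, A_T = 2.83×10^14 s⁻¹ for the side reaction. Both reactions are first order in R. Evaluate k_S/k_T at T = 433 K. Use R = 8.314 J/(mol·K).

0.294

Since both paths have the same order in R, the concentration cancels and S_{S/T} = k_S/k_T = (A_S/A_T)·exp[(E_T−E_S)/(RT)].
(E_T−E_S)/(RT) = (86.2−39.2)×10³/(8.314×433) = 47000/3600 = 13.06.
k_S/k_T = (1.78×10^8/2.83×10^14)·exp(13.06) = 6.290×10^-7 × 4.678×10^5 = 0.294.
Since E_S < E_T, lowering the temperature improves selectivity toward S.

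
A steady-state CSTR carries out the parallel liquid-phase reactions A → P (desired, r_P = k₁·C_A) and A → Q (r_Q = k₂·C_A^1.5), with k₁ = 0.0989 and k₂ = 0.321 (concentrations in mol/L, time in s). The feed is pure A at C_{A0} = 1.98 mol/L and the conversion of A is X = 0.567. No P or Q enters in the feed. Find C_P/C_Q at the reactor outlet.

0.333

Exit C_A = C_{A0}(1−X) = 1.98×0.433 = 0.8573 mol/L.
In a CSTR the entire volume is at exit conditions, so r_P = 0.0989×0.8573 = 0.08479 and r_Q = 0.321×0.8573^1.5 = 0.2548.
Overall selectivity = C_P/C_Q = r_Pτ/(r_Qτ) = r_P/r_Q = 0.333.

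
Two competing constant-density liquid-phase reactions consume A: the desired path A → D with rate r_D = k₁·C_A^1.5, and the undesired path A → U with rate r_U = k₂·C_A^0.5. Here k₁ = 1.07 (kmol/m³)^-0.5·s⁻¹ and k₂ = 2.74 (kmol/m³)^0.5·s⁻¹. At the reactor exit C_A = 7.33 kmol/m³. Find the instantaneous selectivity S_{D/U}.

2.86

S_{D/U} = r_D/r_U = (k₁·C_A^1.5)/(k₂·C_A^0.5) = (k₁/k₂)·C_A.
= (1.07×7.330^1.5) / (2.74×7.330^0.5) = 21.23/7.418 = 2.86.
Since the desired path is higher order in A, keeping C_A high (PFR or concentrated feed) favours D.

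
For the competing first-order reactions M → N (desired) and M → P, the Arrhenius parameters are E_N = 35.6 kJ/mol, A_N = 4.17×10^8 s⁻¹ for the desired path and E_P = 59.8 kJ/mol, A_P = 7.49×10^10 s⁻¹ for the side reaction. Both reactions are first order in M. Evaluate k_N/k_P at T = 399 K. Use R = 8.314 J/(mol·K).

k_N/k_P = (A_N/A_P)·exp[−(E_N−E_P)/(RT)] = (A_N/A_P)·exp[(E_P−E_N)/(RT)].
(E_P−E_N)/(RT) = (59.8−35.6)×10³/(8.314×399) = 24200/3317 = 7.295.
k_N/k_P = (4.17×10^8/7.49×10^10)·exp(7.295) = 0.005567 × 1473 = 8.20.

8.20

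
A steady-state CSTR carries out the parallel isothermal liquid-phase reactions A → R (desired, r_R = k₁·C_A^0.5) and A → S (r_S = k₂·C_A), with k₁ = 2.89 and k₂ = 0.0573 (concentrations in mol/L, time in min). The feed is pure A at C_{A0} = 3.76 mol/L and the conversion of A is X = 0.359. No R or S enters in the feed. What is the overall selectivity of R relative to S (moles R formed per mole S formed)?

32.5

Exit C_A = C_{A0}(1−X) = 3.76×0.641 = 2.410 mol/L.
In a CSTR the entire volume is at exit conditions, so r_R = 2.89×2.410^0.5 = 4.487 and r_S = 0.0573×2.410 = 0.1381.
Overall selectivity = C_R/C_S = r_Rτ/(r_Sτ) = r_R/r_S = 32.5.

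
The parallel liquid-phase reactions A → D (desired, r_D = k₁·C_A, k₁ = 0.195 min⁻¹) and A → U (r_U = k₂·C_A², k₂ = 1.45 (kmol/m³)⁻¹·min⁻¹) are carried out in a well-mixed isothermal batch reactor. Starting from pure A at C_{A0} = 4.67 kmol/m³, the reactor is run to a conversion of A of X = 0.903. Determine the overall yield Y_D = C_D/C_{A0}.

0.0605

C_A = C_{A0}(1−X) = 0.4530 kmol/m³.
Along a PFR/batch, dC_D/dC_A = −r_D/(r_D+r_U) = −k₁/(k₁+k₂·C_A).
Integrating from C_{A0} to C_A: C_D = (0.195/1.45)·ln[(0.195+1.45·4.67)/(0.195+1.45·0.453)] = 0.1345·ln(6.966/0.8518) = 0.2826 kmol/m³.
Y_D = C_D/C_{A0} = 0.2826/4.67 = 0.0605.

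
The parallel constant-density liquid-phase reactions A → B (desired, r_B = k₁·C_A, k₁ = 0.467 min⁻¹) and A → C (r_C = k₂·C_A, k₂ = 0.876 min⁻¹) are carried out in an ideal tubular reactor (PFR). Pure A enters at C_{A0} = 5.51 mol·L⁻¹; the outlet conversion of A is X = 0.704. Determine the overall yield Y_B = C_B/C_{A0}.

C_A = C_{A0}(1−X) = 1.631 mol·L⁻¹.
Both paths are first order in A, so the instantaneous fraction to B is constant: dC_B/d(−C_A) = k₁/(k₁+k₂) = 0.3477.
C_B = 0.3477·(C_{A0}−C_A) = 0.3477×3.879 = 1.35 mol·L⁻¹.
Y_B = C_B/C_{A0} = 1.349/5.51 = 0.245.

0.245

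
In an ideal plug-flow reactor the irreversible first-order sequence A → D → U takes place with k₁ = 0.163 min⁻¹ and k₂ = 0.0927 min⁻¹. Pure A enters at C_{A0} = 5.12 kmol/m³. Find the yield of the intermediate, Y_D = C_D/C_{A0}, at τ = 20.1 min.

The intermediate concentration in a first-order A→B→C sequence is C_D = k₁C_{A0}(e^(−k₁τ) − e^(−k₂τ))/(k₂−k₁).
e^(−k₁τ) = e^(−0.163×20.1) = e^(−3.276) = 0.03777; e^(−k₂τ) = e^(−1.863) = 0.1552.
C_D = 0.163×5.12/(0.0927−0.163) × (0.03777−0.1552) = (-11.87)×(-0.1174) = 1.394 kmol/m³.
Y_D = C_D/C_{A0} = 1.394/5.12 = 0.272.

0.272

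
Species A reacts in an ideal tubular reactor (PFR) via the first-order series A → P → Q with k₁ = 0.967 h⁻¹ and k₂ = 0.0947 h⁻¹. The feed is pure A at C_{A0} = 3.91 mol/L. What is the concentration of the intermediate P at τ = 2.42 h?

Solving the coupled first-order balances gives C_P(τ) = [k₁/(k₂−k₁)]·C_{A0}·(e^(−k₁τ) − e^(−k₂τ)).
e^(−k₁τ) = e^(−0.967×2.42) = e^(−2.340) = 0.09631; e^(−k₂τ) = e^(−0.2292) = 0.7952.
C_P = 0.967×3.91/(0.0947−0.967) × (0.09631−0.7952) = (-4.334)×(-0.6989) = 3.029 mol/L.

3.03 mol/L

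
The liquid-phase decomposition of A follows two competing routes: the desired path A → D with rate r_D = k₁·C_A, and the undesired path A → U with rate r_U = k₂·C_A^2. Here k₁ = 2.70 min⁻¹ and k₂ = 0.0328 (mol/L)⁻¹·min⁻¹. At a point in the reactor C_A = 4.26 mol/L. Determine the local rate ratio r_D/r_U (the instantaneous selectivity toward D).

19.3

S_{D/U} = r_D/r_U = (k₁·C_A)/(k₂·C_A^2) = (k₁/k₂)·C_A⁻¹.
= (2.70×4.260) / (0.0328×4.260^2) = 11.50/0.5952 = 19.3.
The undesired path is higher order in A, so low C_A (CSTR or dilute feed) favours D.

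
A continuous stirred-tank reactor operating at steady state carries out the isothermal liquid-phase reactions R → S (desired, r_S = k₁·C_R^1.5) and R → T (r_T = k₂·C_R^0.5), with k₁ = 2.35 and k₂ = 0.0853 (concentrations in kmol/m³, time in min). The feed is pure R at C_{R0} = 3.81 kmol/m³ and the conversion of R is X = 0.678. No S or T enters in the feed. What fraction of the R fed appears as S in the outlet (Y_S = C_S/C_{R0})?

Exit C_R = C_{R0}(1−X) = 3.81×0.322 = 1.227 kmol/m³.
Rates in a CSTR are evaluated at the outlet concentration: r_S = 2.35×1.227^1.5 = 3.193, r_T = 0.0853×1.227^0.5 = 0.09448.
Fraction of consumed R going to S: r_S/(r_S+r_T) = 0.9713.
C_S = 0.9713·C_{R0}·X = 0.9713×3.81×0.678 = 2.51 kmol/m³; Y_S = C_S/C_{R0} = 0.659.

0.659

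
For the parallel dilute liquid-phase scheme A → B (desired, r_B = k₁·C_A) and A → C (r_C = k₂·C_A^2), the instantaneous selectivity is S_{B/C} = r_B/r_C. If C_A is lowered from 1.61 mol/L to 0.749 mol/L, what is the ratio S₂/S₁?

2.15

S_{B/C} = (k₁/k₂)·C_A⁻¹, so S₂/S₁ = (C_{A,2}/C_{A,1})⁻¹.
= 1.61/0.749 = 2.15.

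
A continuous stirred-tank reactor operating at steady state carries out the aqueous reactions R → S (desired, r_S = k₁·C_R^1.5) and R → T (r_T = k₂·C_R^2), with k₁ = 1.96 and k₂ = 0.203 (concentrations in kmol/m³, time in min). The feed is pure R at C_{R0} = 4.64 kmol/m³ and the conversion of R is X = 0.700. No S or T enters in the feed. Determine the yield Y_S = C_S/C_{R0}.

0.624

Exit C_R = C_{R0}(1−X) = 4.64×0.300 = 1.392 kmol/m³.
In a CSTR the entire volume is at exit conditions, so r_S = 1.96×1.392^1.5 = 3.219 and r_T = 0.203×1.392^2 = 0.3933.
Fraction of consumed R going to S: r_S/(r_S+r_T) = 0.8911.
C_S = 0.8911·C_{R0}·X = 0.8911×4.64×0.700 = 2.89 kmol/m³; Y_S = C_S/C_{R0} = 0.624.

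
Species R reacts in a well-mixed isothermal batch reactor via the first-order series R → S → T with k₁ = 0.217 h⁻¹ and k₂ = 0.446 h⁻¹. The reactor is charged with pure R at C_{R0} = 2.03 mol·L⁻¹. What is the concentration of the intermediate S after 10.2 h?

The intermediate concentration in a first-order A→B→C sequence is C_S = k₁C_{R0}(e^(−k₁t) − e^(−k₂t))/(k₂−k₁).
e^(−k₁t) = e^(−0.217×10.2) = e^(−2.213) = 0.1093; e^(−k₂t) = e^(−4.549) = 0.01058.
C_S = 0.217×2.03/(0.446−0.217) × (0.1093−0.01058) = 1.924×0.09875 = 0.1900 mol·L⁻¹.

0.190 mol·L⁻¹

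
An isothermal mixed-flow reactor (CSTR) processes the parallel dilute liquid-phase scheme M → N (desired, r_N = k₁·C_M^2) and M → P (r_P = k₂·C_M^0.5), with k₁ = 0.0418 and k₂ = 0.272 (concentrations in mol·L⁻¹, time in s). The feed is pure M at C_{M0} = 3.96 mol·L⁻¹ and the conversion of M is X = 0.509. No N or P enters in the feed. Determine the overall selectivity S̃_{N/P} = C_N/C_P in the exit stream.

0.417

Exit C_M = C_{M0}(1−X) = 3.96×0.491 = 1.944 mol·L⁻¹.
Rates in a CSTR are evaluated at the outlet concentration: r_N = 0.0418×1.944^2 = 0.1580, r_P = 0.272×1.944^0.5 = 0.3793.
Overall selectivity = C_N/C_P = r_Nτ/(r_Pτ) = r_N/r_P = 0.417.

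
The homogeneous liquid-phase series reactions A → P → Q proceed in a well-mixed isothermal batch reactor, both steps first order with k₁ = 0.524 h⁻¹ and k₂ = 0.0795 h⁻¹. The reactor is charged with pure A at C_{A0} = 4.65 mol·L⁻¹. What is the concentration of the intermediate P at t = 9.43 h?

2.55 mol·L⁻¹

For first-order series with pure A initially, C_P(t) = k₁C_{A0}/(k₂−k₁)·(e^(−k₁t) − e^(−k₂t)).
e^(−k₁t) = e^(−0.524×9.43) = e^(−4.941) = 0.007145; e^(−k₂t) = e^(−0.7497) = 0.4725.
C_P = 0.524×4.65/(0.0795−0.524) × (0.007145−0.4725) = (-5.482)×(-0.4654) = 2.551 mol·L⁻¹.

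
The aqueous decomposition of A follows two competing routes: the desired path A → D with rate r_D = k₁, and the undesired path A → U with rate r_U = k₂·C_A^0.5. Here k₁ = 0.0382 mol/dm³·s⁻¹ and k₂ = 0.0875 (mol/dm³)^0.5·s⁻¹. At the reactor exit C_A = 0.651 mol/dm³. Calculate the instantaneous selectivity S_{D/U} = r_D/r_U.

0.541

S_{D/U} = r_D/r_U = (k₁)/(k₂·C_A^0.5) = (k₁/k₂)·C_A^-0.5.
= (0.0382) / (0.0875×0.6510^0.5) = 0.03820/0.07060 = 0.541.
The undesired path is higher order in A, so low C_A (CSTR or dilute feed) favours D.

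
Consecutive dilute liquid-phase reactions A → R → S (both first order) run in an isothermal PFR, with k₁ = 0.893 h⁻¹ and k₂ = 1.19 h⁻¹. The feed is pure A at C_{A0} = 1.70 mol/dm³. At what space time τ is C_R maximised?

The intermediate peaks when r₁ = r₂, i.e. k₁e^(−k₁τ) = k₂e^(−k₂τ), giving τ_opt = ln(k₂/k₁)/(k₂−k₁).
= ln(1.19/0.893)/(1.19−0.893) = ln(1.333)/0.2970 = 0.2871/0.2970 = 0.967 h.

0.967 h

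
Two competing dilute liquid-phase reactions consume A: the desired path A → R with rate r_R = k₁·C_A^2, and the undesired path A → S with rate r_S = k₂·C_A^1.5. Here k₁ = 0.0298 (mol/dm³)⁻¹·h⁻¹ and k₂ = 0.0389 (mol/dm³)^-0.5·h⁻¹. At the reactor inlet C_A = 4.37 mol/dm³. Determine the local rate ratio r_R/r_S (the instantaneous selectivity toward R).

S_{R/S} = r_R/r_S = (k₁·C_A^2)/(k₂·C_A^1.5) = (k₁/k₂)·C_A^0.5.
= (0.0298×4.370^2) / (0.0389×4.370^1.5) = 0.5691/0.3554 = 1.60.

1.60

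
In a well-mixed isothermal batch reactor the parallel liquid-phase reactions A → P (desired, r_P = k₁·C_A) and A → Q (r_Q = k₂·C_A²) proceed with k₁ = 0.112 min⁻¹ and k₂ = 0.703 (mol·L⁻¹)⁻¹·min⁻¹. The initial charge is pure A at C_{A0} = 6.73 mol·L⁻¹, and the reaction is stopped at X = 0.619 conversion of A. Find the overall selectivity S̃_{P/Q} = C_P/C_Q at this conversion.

0.0368

C_A = C_{A0}(1−X) = 2.564 mol·L⁻¹.
Along a PFR/batch, dC_P/dC_A = −r_P/(r_P+r_Q) = −k₁/(k₁+k₂·C_A).
Integrating from C_{A0} to C_A: C_P = (0.112/0.703)·ln[(0.112+0.703·6.73)/(0.112+0.703·2.56)] = 0.1593·ln(4.843/1.915) = 0.1479 mol·L⁻¹.
C_Q = (C_{A0}−C_A)−C_P = 4.018 mol·L⁻¹; S̃_{P/Q} = 0.1479/4.018 = 0.0368.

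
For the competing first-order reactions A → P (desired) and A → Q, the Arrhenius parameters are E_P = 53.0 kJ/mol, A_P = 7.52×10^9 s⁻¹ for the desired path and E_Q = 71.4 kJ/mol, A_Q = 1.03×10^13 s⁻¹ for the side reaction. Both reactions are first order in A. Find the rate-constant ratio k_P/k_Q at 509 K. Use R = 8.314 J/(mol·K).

k_P/k_Q = (A_P/A_Q)·exp[−(E_P−E_Q)/(RT)] = (A_P/A_Q)·exp[(E_Q−E_P)/(RT)].
(E_Q−E_P)/(RT) = (71.4−53.0)×10³/(8.314×509) = 18400/4232 = 4.348.
k_P/k_Q = (7.52×10^9/1.03×10^13)·exp(4.348) = 7.301×10^-4 × 77.32 = 0.0565.

0.0565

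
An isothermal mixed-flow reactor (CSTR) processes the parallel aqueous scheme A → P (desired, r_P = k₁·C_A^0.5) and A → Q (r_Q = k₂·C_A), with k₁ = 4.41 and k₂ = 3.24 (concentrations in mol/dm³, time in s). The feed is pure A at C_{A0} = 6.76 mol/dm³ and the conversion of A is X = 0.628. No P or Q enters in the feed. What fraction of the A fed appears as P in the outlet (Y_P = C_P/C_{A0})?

0.290

Exit C_A = C_{A0}(1−X) = 6.76×0.372 = 2.515 mol/dm³.
Rates in a CSTR are evaluated at the outlet concentration: r_P = 4.41×2.515^0.5 = 6.993, r_Q = 3.24×2.515 = 8.148.
Fraction of consumed A going to P: r_P/(r_P+r_Q) = 0.4619.
C_P = 0.4619·C_{A0}·X = 0.4619×6.76×0.628 = 1.96 mol/dm³; Y_P = C_P/C_{A0} = 0.290.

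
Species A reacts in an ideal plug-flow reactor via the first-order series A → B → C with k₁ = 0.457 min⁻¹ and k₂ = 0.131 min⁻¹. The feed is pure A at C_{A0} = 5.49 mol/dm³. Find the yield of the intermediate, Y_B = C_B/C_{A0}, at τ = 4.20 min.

0.603

Solving the coupled first-order balances gives C_B(τ) = [k₁/(k₂−k₁)]·C_{A0}·(e^(−k₁τ) − e^(−k₂τ)).
e^(−k₁τ) = e^(−0.457×4.20) = e^(−1.919) = 0.1467; e^(−k₂τ) = e^(−0.5502) = 0.5768.
C_B = 0.457×5.49/(0.131−0.457) × (0.1467−0.5768) = (-7.696)×(-0.4301) = 3.310 mol/dm³.
Y_B = C_B/C_{A0} = 3.310/5.49 = 0.603.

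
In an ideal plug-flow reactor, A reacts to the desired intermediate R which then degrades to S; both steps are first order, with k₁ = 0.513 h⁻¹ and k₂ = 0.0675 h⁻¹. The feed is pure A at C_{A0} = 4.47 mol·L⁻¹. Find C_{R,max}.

At the optimum, C_{R,max}/C_{A0} = (k₁/k₂)^[k₂/(k₂−k₁)].
= (0.513/0.0675)^(0.0675/(0.0675−0.513)) = (7.600)^(-0.1515) = 0.7354.
C_{R,max} = 0.7354×4.47 = 3.29 mol·L⁻¹.

3.29 mol·L⁻¹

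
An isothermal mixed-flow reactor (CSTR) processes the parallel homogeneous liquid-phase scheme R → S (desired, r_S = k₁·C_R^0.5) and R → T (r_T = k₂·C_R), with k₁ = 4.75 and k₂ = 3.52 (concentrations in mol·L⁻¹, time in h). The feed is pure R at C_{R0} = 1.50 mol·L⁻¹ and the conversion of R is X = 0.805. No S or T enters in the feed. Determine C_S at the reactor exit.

Exit C_R = C_{R0}(1−X) = 1.50×0.195 = 0.2925 mol·L⁻¹.
A CSTR operates uniformly at the exit composition, giving r_S = 2.569 and r_T = 1.030 (each k·C_R^n at C_R = 0.2925).
Fraction of consumed R going to S: r_S/(r_S+r_T) = 0.7139.
C_S = 0.7139·C_{R0}·X = 0.7139×1.50×0.805 = 0.862 mol·L⁻¹.

0.862 mol·L⁻¹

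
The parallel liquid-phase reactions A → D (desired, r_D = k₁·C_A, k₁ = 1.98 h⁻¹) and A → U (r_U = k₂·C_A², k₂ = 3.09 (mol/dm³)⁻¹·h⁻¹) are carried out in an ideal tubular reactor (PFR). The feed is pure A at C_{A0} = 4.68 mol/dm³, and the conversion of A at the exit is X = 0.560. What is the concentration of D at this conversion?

C_A = C_{A0}(1−X) = 2.059 mol/dm³.
Along a PFR/batch, dC_D/dC_A = −r_D/(r_D+r_U) = −k₁/(k₁+k₂·C_A).
Integrating from C_{A0} to C_A: C_D = (1.98/3.09)·ln[(1.98+3.09·4.68)/(1.98+3.09·2.06)] = 0.6408·ln(16.44/8.343) = 0.4347 mol/dm³.

0.435 mol/dm³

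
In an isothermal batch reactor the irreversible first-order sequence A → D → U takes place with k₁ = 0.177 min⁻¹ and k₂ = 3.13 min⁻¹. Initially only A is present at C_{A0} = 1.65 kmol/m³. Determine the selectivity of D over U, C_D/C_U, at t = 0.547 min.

The intermediate concentration in a first-order A→B→C sequence is C_D = k₁C_{A0}(e^(−k₁t) − e^(−k₂t))/(k₂−k₁).
e^(−k₁t) = e^(−0.177×0.547) = e^(−0.09682) = 0.9077; e^(−k₂t) = e^(−1.712) = 0.1805.
C_D = 0.177×1.65/(3.13−0.177) × (0.9077−0.1805) = 0.09890×0.7272 = 0.07192 kmol/m³.
C_A = C_{A0}e^(−k₁t) = 1.498 kmol/m³, so C_U = C_{A0}−C_A−C_D = 0.08034 kmol/m³; C_D/C_U = 0.895.

0.895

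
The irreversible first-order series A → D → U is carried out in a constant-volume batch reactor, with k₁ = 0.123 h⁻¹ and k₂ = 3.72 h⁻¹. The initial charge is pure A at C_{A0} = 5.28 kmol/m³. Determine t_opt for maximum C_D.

Setting dC_D/dt = 0 gives t_opt = ln(k₂/k₁)/(k₂−k₁).
= ln(3.72/0.123)/(3.72−0.123) = ln(30.24)/3.597 = 3.409/3.597 = 0.948 h.

0.948 h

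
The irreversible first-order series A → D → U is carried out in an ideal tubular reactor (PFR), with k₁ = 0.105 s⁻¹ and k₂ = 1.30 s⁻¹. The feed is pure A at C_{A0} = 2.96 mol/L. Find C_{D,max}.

0.192 mol/L

At the optimum, C_{D,max}/C_{A0} = (k₁/k₂)^[k₂/(k₂−k₁)].
= (0.105/1.30)^(1.30/(1.30−0.105)) = (0.08077)^(1.088) = 0.06475.
C_{D,max} = 0.06475×2.96 = 0.192 mol/L.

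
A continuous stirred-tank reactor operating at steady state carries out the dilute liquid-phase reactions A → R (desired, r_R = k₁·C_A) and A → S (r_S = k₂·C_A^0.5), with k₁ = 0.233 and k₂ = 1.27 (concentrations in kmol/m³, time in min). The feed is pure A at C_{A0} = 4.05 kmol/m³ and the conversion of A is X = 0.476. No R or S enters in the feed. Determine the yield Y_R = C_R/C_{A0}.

Exit C_A = C_{A0}(1−X) = 4.05×0.524 = 2.122 kmol/m³.
In a CSTR the entire volume is at exit conditions, so r_R = 0.233×2.122 = 0.4945 and r_S = 1.27×2.122^0.5 = 1.850.
Fraction of consumed A going to R: r_R/(r_R+r_S) = 0.2109.
C_R = 0.2109·C_{A0}·X = 0.2109×4.05×0.476 = 0.407 kmol/m³; Y_R = C_R/C_{A0} = 0.100.

0.100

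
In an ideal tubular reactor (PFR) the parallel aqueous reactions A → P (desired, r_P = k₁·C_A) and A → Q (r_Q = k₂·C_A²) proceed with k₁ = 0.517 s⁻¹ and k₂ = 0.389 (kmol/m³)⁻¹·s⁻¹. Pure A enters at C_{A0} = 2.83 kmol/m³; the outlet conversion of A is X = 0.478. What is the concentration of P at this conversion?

C_A = C_{A0}(1−X) = 1.477 kmol/m³.
Along a PFR/batch, dC_P/dC_A = −r_P/(r_P+r_Q) = −k₁/(k₁+k₂·C_A).
Integrating from C_{A0} to C_A: C_P = (0.517/0.389)·ln[(0.517+0.389·2.83)/(0.517+0.389·1.48)] = 1.329·ln(1.618/1.092) = 0.5229 kmol/m³.

0.523 kmol/m³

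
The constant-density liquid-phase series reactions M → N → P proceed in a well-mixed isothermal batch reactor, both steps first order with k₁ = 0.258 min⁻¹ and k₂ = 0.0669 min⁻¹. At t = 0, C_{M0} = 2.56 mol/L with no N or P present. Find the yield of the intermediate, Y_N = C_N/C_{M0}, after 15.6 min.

Solving the coupled first-order balances gives C_N(t) = [k₁/(k₂−k₁)]·C_{M0}·(e^(−k₁t) − e^(−k₂t)).
e^(−k₁t) = e^(−0.258×15.6) = e^(−4.025) = 0.01787; e^(−k₂t) = e^(−1.044) = 0.3522.
C_N = 0.258×2.56/(0.0669−0.258) × (0.01787−0.3522) = (-3.456)×(-0.3343) = 1.155 mol/L.
Y_N = C_N/C_{M0} = 1.155/2.56 = 0.451.

0.451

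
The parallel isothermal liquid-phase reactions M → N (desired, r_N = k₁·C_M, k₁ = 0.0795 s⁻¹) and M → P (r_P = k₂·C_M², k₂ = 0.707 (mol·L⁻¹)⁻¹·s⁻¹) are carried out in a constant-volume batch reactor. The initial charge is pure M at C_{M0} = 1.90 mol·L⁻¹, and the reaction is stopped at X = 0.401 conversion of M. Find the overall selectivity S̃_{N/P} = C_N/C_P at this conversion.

0.0755

C_M = C_{M0}(1−X) = 1.138 mol·L⁻¹.
Along a PFR/batch, dC_N/dC_M = −r_N/(r_N+r_P) = −k₁/(k₁+k₂·C_M).
Integrating from C_{M0} to C_M: C_N = (0.0795/0.707)·ln[(0.0795+0.707·1.90)/(0.0795+0.707·1.14)] = 0.1124·ln(1.423/0.8841) = 0.05350 mol·L⁻¹.
C_P = (C_{M0}−C_M)−C_N = 0.7084 mol·L⁻¹; S̃_{N/P} = 0.05350/0.7084 = 0.0755.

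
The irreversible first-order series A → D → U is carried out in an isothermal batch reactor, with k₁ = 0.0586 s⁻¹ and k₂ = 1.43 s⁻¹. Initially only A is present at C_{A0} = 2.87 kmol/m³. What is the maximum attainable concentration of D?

0.103 kmol/m³

At the optimum, C_{D,max}/C_{A0} = (k₁/k₂)^[k₂/(k₂−k₁)].
= (0.0586/1.43)^(1.43/(1.43−0.0586)) = (0.04098)^(1.043) = 0.03575.
C_{D,max} = 0.03575×2.87 = 0.103 kmol/m³.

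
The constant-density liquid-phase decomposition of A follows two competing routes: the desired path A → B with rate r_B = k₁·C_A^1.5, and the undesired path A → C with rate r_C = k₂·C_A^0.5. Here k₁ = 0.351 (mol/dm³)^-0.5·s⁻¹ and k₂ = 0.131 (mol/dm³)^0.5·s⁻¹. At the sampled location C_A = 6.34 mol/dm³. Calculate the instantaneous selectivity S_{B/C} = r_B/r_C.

S_{B/C} = r_B/r_C = (k₁·C_A^1.5)/(k₂·C_A^0.5) = (k₁/k₂)·C_A.
= (0.351×6.340^1.5) / (0.131×6.340^0.5) = 5.603/0.3298 = 17.0.
Since the desired path is higher order in A, keeping C_A high (PFR or concentrated feed) favours B.

17.0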